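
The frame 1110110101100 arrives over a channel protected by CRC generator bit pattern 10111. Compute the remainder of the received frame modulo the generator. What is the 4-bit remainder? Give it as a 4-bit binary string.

0000

Modulo-2 division of 1110110101100 by 10111:
  pos 0: 11101 XOR 10111 = 01010
  pos 1: 10101 XOR 10111 = 00010
  pos 4: 10010 XOR 10111 = 00101
  pos 6: 10111 XOR 10111 = 00000
Remainder = 0000 (zero — the frame passes the CRC check).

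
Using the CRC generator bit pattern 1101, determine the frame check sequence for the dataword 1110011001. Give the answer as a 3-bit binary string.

011

Append 3 zeros: 1110011001000. Divide by 1101 (XOR where the leading bit is 1):
  pos 0: 1110 XOR 1101 = 0011
  pos 2: 1101 XOR 1101 = 0000
  pos 6: 1001 XOR 1101 = 0100
  pos 7: 1000 XOR 1101 = 0101
  pos 8: 1010 XOR 1101 = 0111
  pos 9: 1110 XOR 1101 = 0011
Remainder (last 3 bits) = 011. This is the CRC / FCS.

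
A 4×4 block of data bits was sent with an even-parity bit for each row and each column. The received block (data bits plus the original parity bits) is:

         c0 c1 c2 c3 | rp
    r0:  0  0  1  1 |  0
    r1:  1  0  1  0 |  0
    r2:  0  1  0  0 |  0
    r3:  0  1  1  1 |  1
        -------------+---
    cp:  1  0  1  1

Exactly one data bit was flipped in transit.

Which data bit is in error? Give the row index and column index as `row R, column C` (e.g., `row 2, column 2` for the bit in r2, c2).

Recompute each row's even parity and compare to rp:
  r0: data parity 0, sent rp 0 → ok
  r1: data parity 0, sent rp 0 → ok
  r2: data parity 1, sent rp 0 → mismatch
  r3: data parity 1, sent rp 1 → ok
Recompute each column's even parity and compare to cp:
  c0: data parity 1, sent cp 1 → ok
  c1: data parity 0, sent cp 0 → ok
  c2: data parity 1, sent cp 1 → ok
  c3: data parity 0, sent cp 1 → mismatch
Exactly one row (r2) and one column (c3) fail → the flipped bit is at their intersection.

row 2, column 3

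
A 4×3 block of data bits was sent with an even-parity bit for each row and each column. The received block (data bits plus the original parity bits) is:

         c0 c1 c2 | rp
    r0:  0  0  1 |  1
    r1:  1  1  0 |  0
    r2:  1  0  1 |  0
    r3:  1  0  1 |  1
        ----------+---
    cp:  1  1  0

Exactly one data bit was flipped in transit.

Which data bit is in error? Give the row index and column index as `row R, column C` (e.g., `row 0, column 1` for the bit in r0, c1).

row 3, column 2

Recompute each row's even parity and compare to rp:
  r0: data parity 1, sent rp 1 → ok
  r1: data parity 0, sent rp 0 → ok
  r2: data parity 0, sent rp 0 → ok
  r3: data parity 0, sent rp 1 → mismatch
Recompute each column's even parity and compare to cp:
  c0: data parity 1, sent cp 1 → ok
  c1: data parity 1, sent cp 1 → ok
  c2: data parity 1, sent cp 0 → mismatch
Exactly one row (r3) and one column (c2) fail → the flipped bit is at their intersection.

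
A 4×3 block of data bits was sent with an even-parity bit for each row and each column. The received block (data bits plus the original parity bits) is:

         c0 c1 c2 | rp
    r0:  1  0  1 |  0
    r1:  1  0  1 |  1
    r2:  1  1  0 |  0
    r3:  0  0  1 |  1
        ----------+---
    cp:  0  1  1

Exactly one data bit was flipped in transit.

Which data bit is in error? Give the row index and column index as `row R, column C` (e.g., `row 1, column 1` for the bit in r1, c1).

row 1, column 0

Recompute each row's even parity and compare to rp:
  r0: data parity 0, sent rp 0 → ok
  r1: data parity 0, sent rp 1 → mismatch
  r2: data parity 0, sent rp 0 → ok
  r3: data parity 1, sent rp 1 → ok
Recompute each column's even parity and compare to cp:
  c0: data parity 1, sent cp 0 → mismatch
  c1: data parity 1, sent cp 1 → ok
  c2: data parity 1, sent cp 1 → ok
Exactly one row (r1) and one column (c0) fail → the flipped bit is at their intersection.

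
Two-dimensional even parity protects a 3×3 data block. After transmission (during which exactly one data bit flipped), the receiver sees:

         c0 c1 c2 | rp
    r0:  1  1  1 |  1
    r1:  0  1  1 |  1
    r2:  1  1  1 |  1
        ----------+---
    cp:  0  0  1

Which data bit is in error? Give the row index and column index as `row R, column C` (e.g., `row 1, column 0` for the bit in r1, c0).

row 1, column 1

Recompute each row's even parity and compare to rp:
  r0: data parity 1, sent rp 1 → ok
  r1: data parity 0, sent rp 1 → mismatch
  r2: data parity 1, sent rp 1 → ok
Recompute each column's even parity and compare to cp:
  c0: data parity 0, sent cp 0 → ok
  c1: data parity 1, sent cp 0 → mismatch
  c2: data parity 1, sent cp 1 → ok
Exactly one row (r1) and one column (c1) fail → the flipped bit is at their intersection.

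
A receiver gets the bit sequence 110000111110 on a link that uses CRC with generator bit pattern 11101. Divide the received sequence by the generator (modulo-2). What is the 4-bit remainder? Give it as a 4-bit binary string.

Modulo-2 division of 110000111110 by 11101:
  pos 0: 11000 XOR 11101 = 00101
  pos 2: 10101 XOR 11101 = 01000
  pos 3: 10001 XOR 11101 = 01100
  pos 4: 11001 XOR 11101 = 00100
  pos 6: 10011 XOR 11101 = 01110
  pos 7: 11100 XOR 11101 = 00001
Remainder = 0001 (nonzero — an error is detected).

0001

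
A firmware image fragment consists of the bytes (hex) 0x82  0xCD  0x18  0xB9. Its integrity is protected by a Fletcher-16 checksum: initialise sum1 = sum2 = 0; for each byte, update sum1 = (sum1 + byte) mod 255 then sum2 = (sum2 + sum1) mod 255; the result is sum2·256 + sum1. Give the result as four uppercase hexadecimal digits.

Running sums (mod 255):
  after byte 0 (0x82): sum1=130, sum2=130
  after byte 1 (0xCD): sum1=80, sum2=210
  after byte 2 (0x18): sum1=104, sum2=59
  after byte 3 (0xB9): sum1=34, sum2=93
Checksum = sum2·256 + sum1 = 93·256 + 34 = 23842 = 0x5D22.

5D22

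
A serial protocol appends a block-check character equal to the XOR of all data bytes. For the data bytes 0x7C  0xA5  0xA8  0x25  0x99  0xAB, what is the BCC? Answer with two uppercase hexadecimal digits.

66

XOR the bytes together:
  start with 0x7C
  0x7C ⊕ 0xA5 = 0xD9
  0xD9 ⊕ 0xA8 = 0x71
  0x71 ⊕ 0x25 = 0x54
  0x54 ⊕ 0x99 = 0xCD
  0xCD ⊕ 0xAB = 0x66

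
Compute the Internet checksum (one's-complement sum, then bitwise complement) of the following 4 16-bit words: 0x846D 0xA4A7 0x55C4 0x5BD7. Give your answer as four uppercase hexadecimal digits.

One's-complement addition (fold any carry out of bit 15 back into bit 0):
  0x846D + 0xA4A7 = 0x12914 → wrap carry → 0x2915
  0x2915 + 0x55C4 = 0x07ED9
  0x7ED9 + 0x5BD7 = 0x0DAB0
One's-complement sum = 0xDAB0.
Checksum = ~0xDAB0 & 0xFFFF = 0x254F.

254F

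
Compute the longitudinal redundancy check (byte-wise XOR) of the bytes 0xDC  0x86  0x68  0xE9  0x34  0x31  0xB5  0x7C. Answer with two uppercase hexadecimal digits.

XOR the bytes together:
  start with 0xDC
  0xDC ⊕ 0x86 = 0x5A
  0x5A ⊕ 0x68 = 0x32
  0x32 ⊕ 0xE9 = 0xDB
  0xDB ⊕ 0x34 = 0xEF
  0xEF ⊕ 0x31 = 0xDE
  0xDE ⊕ 0xB5 = 0x6B
  0x6B ⊕ 0x7C = 0x17

17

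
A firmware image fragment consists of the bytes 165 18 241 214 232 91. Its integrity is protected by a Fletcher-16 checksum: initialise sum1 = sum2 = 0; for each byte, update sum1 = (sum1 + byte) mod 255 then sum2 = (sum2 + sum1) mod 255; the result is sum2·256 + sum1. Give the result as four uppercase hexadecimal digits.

Running sums (mod 255):
  after byte 0 (165): sum1=165, sum2=165
  after byte 1 (18): sum1=183, sum2=93
  after byte 2 (241): sum1=169, sum2=7
  after byte 3 (214): sum1=128, sum2=135
  after byte 4 (232): sum1=105, sum2=240
  after byte 5 (91): sum1=196, sum2=181
Checksum = sum2·256 + sum1 = 181·256 + 196 = 46532 = 0xB5C4.

B5C4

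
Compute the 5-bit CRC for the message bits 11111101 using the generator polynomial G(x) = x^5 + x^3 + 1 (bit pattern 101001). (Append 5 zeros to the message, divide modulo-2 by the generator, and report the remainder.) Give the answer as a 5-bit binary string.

00001

Append 5 zeros: 1111110100000. Divide by 101001 (XOR where the leading bit is 1):
  pos 0: 111111 XOR 101001 = 010110
  pos 1: 101100 XOR 101001 = 000101
  pos 4: 101100 XOR 101001 = 000101
  pos 7: 101000 XOR 101001 = 000001
Remainder (last 5 bits) = 00001. This is the CRC / FCS.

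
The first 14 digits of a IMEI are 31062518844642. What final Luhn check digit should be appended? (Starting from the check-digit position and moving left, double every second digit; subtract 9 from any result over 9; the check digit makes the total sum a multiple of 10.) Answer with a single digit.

0

Partial digits right→left: 2 4 6 4 4 8 8 1 5 2 6 0 1 3
Double every second digit counting from the check-digit position (so the 1st, 3rd, 5th, ... of the partial from the right).
  doubled (with −9 where >9): 4 3 8 7 1 3 2 → sum 28
  kept as-is: 4 4 8 1 2 0 3 → sum 22
Total = 28 + 22 = 50.
Check digit = (10 − (50 mod 10)) mod 10 = 0.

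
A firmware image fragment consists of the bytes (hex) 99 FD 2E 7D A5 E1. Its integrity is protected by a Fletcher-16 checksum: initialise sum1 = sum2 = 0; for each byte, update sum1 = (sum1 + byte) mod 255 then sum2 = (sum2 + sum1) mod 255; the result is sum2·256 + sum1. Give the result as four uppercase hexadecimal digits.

EDCA

Running sums (mod 255):
  after byte 0 (99): sum1=153, sum2=153
  after byte 1 (FD): sum1=151, sum2=49
  after byte 2 (2E): sum1=197, sum2=246
  after byte 3 (7D): sum1=67, sum2=58
  after byte 4 (A5): sum1=232, sum2=35
  after byte 5 (E1): sum1=202, sum2=237
Checksum = sum2·256 + sum1 = 237·256 + 202 = 60874 = 0xEDCA.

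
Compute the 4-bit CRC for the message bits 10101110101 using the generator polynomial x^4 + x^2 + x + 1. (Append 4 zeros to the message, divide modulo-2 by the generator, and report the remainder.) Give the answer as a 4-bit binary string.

Append 4 zeros: 101011101010000. Divide by 10111 (XOR where the leading bit is 1):
  pos 0: 10101 XOR 10111 = 00010
  pos 3: 10110 XOR 10111 = 00001
  pos 7: 11010 XOR 10111 = 01101
  pos 8: 11010 XOR 10111 = 01101
  pos 9: 11010 XOR 10111 = 01101
  pos 10: 11010 XOR 10111 = 01101
Remainder (last 4 bits) = 1101. This is the CRC / FCS.

1101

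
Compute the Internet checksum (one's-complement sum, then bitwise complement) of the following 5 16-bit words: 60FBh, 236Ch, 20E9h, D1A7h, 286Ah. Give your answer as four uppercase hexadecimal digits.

609D

One's-complement addition (fold any carry out of bit 15 back into bit 0):
  0x60FB + 0x236C = 0x08467
  0x8467 + 0x20E9 = 0x0A550
  0xA550 + 0xD1A7 = 0x176F7 → wrap carry → 0x76F8
  0x76F8 + 0x286A = 0x09F62
One's-complement sum = 0x9F62.
Checksum = ~0x9F62 & 0xFFFF = 0x609D.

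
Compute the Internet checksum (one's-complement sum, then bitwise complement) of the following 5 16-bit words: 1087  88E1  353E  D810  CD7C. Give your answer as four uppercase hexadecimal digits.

8BCB

One's-complement addition (fold any carry out of bit 15 back into bit 0):
  0x1087 + 0x88E1 = 0x09968
  0x9968 + 0x353E = 0x0CEA6
  0xCEA6 + 0xD810 = 0x1A6B6 → wrap carry → 0xA6B7
  0xA6B7 + 0xCD7C = 0x17433 → wrap carry → 0x7434
One's-complement sum = 0x7434.
Checksum = ~0x7434 & 0xFFFF = 0x8BCB.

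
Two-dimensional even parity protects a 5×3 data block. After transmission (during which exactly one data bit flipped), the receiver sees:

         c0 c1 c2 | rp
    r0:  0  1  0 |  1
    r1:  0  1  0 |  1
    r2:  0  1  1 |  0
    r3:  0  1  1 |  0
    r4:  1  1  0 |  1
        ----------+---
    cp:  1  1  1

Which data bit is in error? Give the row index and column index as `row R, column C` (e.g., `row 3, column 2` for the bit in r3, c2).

row 4, column 2

Recompute each row's even parity and compare to rp:
  r0: data parity 1, sent rp 1 → ok
  r1: data parity 1, sent rp 1 → ok
  r2: data parity 0, sent rp 0 → ok
  r3: data parity 0, sent rp 0 → ok
  r4: data parity 0, sent rp 1 → mismatch
Recompute each column's even parity and compare to cp:
  c0: data parity 1, sent cp 1 → ok
  c1: data parity 1, sent cp 1 → ok
  c2: data parity 0, sent cp 1 → mismatch
Exactly one row (r4) and one column (c2) fail → the flipped bit is at their intersection.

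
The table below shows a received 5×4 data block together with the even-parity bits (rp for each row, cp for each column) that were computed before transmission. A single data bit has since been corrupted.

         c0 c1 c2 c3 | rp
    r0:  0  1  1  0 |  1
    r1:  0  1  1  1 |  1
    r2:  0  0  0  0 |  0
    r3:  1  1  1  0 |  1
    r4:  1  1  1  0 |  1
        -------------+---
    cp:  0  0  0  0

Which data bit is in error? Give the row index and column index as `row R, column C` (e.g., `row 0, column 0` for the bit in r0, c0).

row 0, column 3

Recompute each row's even parity and compare to rp:
  r0: data parity 0, sent rp 1 → mismatch
  r1: data parity 1, sent rp 1 → ok
  r2: data parity 0, sent rp 0 → ok
  r3: data parity 1, sent rp 1 → ok
  r4: data parity 1, sent rp 1 → ok
Recompute each column's even parity and compare to cp:
  c0: data parity 0, sent cp 0 → ok
  c1: data parity 0, sent cp 0 → ok
  c2: data parity 0, sent cp 0 → ok
  c3: data parity 1, sent cp 0 → mismatch
Exactly one row (r0) and one column (c3) fail → the flipped bit is at their intersection.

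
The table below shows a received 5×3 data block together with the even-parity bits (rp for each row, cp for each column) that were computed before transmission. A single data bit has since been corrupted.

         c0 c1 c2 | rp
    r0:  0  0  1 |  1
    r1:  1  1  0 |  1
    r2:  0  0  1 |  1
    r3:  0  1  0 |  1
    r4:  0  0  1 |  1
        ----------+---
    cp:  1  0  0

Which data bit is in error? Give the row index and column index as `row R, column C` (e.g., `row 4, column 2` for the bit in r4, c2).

Recompute each row's even parity and compare to rp:
  r0: data parity 1, sent rp 1 → ok
  r1: data parity 0, sent rp 1 → mismatch
  r2: data parity 1, sent rp 1 → ok
  r3: data parity 1, sent rp 1 → ok
  r4: data parity 1, sent rp 1 → ok
Recompute each column's even parity and compare to cp:
  c0: data parity 1, sent cp 1 → ok
  c1: data parity 0, sent cp 0 → ok
  c2: data parity 1, sent cp 0 → mismatch
Exactly one row (r1) and one column (c2) fail → the flipped bit is at their intersection.

row 1, column 2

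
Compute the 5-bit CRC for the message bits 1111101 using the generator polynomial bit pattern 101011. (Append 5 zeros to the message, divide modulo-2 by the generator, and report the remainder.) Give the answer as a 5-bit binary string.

Append 5 zeros: 111110100000. Divide by 101011 (XOR where the leading bit is 1):
  pos 0: 111110 XOR 101011 = 010101
  pos 1: 101011 XOR 101011 = 000000
Remainder (last 5 bits) = 00000. This is the CRC / FCS.

00000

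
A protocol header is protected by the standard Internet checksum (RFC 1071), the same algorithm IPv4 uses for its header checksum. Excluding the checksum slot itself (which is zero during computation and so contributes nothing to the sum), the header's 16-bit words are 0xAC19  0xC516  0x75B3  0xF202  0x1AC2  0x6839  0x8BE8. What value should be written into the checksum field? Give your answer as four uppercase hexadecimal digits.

One's-complement addition (fold any carry out of bit 15 back into bit 0):
  0xAC19 + 0xC516 = 0x1712F → wrap carry → 0x7130
  0x7130 + 0x75B3 = 0x0E6E3
  0xE6E3 + 0xF202 = 0x1D8E5 → wrap carry → 0xD8E6
  0xD8E6 + 0x1AC2 = 0x0F3A8
  0xF3A8 + 0x6839 = 0x15BE1 → wrap carry → 0x5BE2
  0x5BE2 + 0x8BE8 = 0x0E7CA
One's-complement sum = 0xE7CA.
Checksum = ~0xE7CA & 0xFFFF = 0x1835.

1835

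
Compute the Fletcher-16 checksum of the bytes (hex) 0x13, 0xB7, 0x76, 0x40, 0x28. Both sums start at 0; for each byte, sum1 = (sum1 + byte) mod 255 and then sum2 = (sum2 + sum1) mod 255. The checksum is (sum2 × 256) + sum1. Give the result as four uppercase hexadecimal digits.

Running sums (mod 255):
  after byte 0 (0x13): sum1=19, sum2=19
  after byte 1 (0xB7): sum1=202, sum2=221
  after byte 2 (0x76): sum1=65, sum2=31
  after byte 3 (0x40): sum1=129, sum2=160
  after byte 4 (0x28): sum1=169, sum2=74
Checksum = sum2·256 + sum1 = 74·256 + 169 = 19113 = 0x4AA9.

4AA9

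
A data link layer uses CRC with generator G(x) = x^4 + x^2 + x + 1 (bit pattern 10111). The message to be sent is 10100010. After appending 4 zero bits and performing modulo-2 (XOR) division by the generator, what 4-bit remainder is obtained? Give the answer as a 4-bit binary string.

1101

Append 4 zeros: 101000100000. Divide by 10111 (XOR where the leading bit is 1):
  pos 0: 10100 XOR 10111 = 00011
  pos 3: 11010 XOR 10111 = 01101
  pos 4: 11010 XOR 10111 = 01101
  pos 5: 11010 XOR 10111 = 01101
  pos 6: 11010 XOR 10111 = 01101
  pos 7: 11010 XOR 10111 = 01101
Remainder (last 4 bits) = 1101. This is the CRC / FCS.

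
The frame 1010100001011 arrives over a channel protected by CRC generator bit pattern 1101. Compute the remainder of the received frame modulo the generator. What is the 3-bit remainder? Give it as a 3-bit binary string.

Modulo-2 division of 1010100001011 by 1101:
  pos 0: 1010 XOR 1101 = 0111
  pos 1: 1111 XOR 1101 = 0010
  pos 3: 1000 XOR 1101 = 0101
  pos 4: 1010 XOR 1101 = 0111
  pos 5: 1110 XOR 1101 = 0011
  pos 7: 1110 XOR 1101 = 0011
  pos 9: 1111 XOR 1101 = 0010
Remainder = 010 (nonzero — an error is detected).

010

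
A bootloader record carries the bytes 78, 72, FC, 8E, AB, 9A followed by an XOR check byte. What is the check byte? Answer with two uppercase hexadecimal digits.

XOR the bytes together:
  start with 0x78
  0x78 ⊕ 0x72 = 0x0A
  0x0A ⊕ 0xFC = 0xF6
  0xF6 ⊕ 0x8E = 0x78
  0x78 ⊕ 0xAB = 0xD3
  0xD3 ⊕ 0x9A = 0x49

49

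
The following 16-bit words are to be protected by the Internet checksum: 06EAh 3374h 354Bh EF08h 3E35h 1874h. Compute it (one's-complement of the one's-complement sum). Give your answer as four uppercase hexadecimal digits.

One's-complement addition (fold any carry out of bit 15 back into bit 0):
  0x06EA + 0x3374 = 0x03A5E
  0x3A5E + 0x354B = 0x06FA9
  0x6FA9 + 0xEF08 = 0x15EB1 → wrap carry → 0x5EB2
  0x5EB2 + 0x3E35 = 0x09CE7
  0x9CE7 + 0x1874 = 0x0B55B
One's-complement sum = 0xB55B.
Checksum = ~0xB55B & 0xFFFF = 0x4AA4.

4AA4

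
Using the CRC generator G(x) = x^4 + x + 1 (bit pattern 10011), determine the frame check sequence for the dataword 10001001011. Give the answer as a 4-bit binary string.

0000

Append 4 zeros: 100010010110000. Divide by 10011 (XOR where the leading bit is 1):
  pos 0: 10001 XOR 10011 = 00010
  pos 3: 10001 XOR 10011 = 00010
  pos 6: 10011 XOR 10011 = 00000
Remainder (last 4 bits) = 0000. This is the CRC / FCS.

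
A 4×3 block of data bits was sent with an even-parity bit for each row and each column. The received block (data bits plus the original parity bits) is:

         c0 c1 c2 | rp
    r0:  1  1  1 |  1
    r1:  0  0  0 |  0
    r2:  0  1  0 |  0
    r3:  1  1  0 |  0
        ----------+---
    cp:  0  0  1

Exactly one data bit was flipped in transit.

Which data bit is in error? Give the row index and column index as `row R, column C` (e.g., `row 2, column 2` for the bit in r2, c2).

row 2, column 1

Recompute each row's even parity and compare to rp:
  r0: data parity 1, sent rp 1 → ok
  r1: data parity 0, sent rp 0 → ok
  r2: data parity 1, sent rp 0 → mismatch
  r3: data parity 0, sent rp 0 → ok
Recompute each column's even parity and compare to cp:
  c0: data parity 0, sent cp 0 → ok
  c1: data parity 1, sent cp 0 → mismatch
  c2: data parity 1, sent cp 1 → ok
Exactly one row (r2) and one column (c1) fail → the flipped bit is at their intersection.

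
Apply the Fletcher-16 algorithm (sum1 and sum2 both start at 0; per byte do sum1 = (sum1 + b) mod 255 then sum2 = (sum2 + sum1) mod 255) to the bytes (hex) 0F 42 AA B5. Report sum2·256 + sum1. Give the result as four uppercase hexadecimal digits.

0EB1

Running sums (mod 255):
  after byte 0 (0F): sum1=15, sum2=15
  after byte 1 (42): sum1=81, sum2=96
  after byte 2 (AA): sum1=251, sum2=92
  after byte 3 (B5): sum1=177, sum2=14
Checksum = sum2·256 + sum1 = 14·256 + 177 = 3761 = 0x0EB1.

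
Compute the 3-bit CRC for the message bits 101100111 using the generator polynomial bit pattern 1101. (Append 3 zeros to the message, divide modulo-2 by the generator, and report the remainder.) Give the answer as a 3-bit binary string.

000

Append 3 zeros: 101100111000. Divide by 1101 (XOR where the leading bit is 1):
  pos 0: 1011 XOR 1101 = 0110
  pos 1: 1100 XOR 1101 = 0001
  pos 4: 1011 XOR 1101 = 0110
  pos 5: 1101 XOR 1101 = 0000
Remainder (last 3 bits) = 000. This is the CRC / FCS.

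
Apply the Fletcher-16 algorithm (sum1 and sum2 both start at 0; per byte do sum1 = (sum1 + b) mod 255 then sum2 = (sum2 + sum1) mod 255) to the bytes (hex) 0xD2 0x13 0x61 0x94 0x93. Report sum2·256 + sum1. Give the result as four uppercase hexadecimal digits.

4B6F

Running sums (mod 255):
  after byte 0 (0xD2): sum1=210, sum2=210
  after byte 1 (0x13): sum1=229, sum2=184
  after byte 2 (0x61): sum1=71, sum2=0
  after byte 3 (0x94): sum1=219, sum2=219
  after byte 4 (0x93): sum1=111, sum2=75
Checksum = sum2·256 + sum1 = 75·256 + 111 = 19311 = 0x4B6F.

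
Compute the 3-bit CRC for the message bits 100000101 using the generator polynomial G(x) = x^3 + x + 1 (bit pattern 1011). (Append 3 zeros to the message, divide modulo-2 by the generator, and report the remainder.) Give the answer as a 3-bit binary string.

010

Append 3 zeros: 100000101000. Divide by 1011 (XOR where the leading bit is 1):
  pos 0: 1000 XOR 1011 = 0011
  pos 2: 1100 XOR 1011 = 0111
  pos 3: 1111 XOR 1011 = 0100
  pos 4: 1000 XOR 1011 = 0011
  pos 6: 1110 XOR 1011 = 0101
  pos 7: 1010 XOR 1011 = 0001
Remainder (last 3 bits) = 010. This is the CRC / FCS.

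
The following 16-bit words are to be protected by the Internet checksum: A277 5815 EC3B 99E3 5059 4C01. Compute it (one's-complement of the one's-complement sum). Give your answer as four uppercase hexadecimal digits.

One's-complement addition (fold any carry out of bit 15 back into bit 0):
  0xA277 + 0x5815 = 0x0FA8C
  0xFA8C + 0xEC3B = 0x1E6C7 → wrap carry → 0xE6C8
  0xE6C8 + 0x99E3 = 0x180AB → wrap carry → 0x80AC
  0x80AC + 0x5059 = 0x0D105
  0xD105 + 0x4C01 = 0x11D06 → wrap carry → 0x1D07
One's-complement sum = 0x1D07.
Checksum = ~0x1D07 & 0xFFFF = 0xE2F8.

E2F8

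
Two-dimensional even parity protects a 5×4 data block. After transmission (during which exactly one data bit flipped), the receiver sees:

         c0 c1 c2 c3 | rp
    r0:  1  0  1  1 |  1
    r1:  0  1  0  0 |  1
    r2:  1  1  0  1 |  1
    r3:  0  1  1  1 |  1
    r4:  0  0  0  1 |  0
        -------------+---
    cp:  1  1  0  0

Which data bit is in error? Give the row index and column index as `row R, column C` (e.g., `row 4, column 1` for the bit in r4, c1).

row 4, column 0

Recompute each row's even parity and compare to rp:
  r0: data parity 1, sent rp 1 → ok
  r1: data parity 1, sent rp 1 → ok
  r2: data parity 1, sent rp 1 → ok
  r3: data parity 1, sent rp 1 → ok
  r4: data parity 1, sent rp 0 → mismatch
Recompute each column's even parity and compare to cp:
  c0: data parity 0, sent cp 1 → mismatch
  c1: data parity 1, sent cp 1 → ok
  c2: data parity 0, sent cp 0 → ok
  c3: data parity 0, sent cp 0 → ok
Exactly one row (r4) and one column (c0) fail → the flipped bit is at their intersection.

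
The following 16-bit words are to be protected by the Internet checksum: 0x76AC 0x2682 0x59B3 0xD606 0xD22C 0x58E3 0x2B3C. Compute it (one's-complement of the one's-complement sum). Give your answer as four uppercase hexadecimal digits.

One's-complement addition (fold any carry out of bit 15 back into bit 0):
  0x76AC + 0x2682 = 0x09D2E
  0x9D2E + 0x59B3 = 0x0F6E1
  0xF6E1 + 0xD606 = 0x1CCE7 → wrap carry → 0xCCE8
  0xCCE8 + 0xD22C = 0x19F14 → wrap carry → 0x9F15
  0x9F15 + 0x58E3 = 0x0F7F8
  0xF7F8 + 0x2B3C = 0x12334 → wrap carry → 0x2335
One's-complement sum = 0x2335.
Checksum = ~0x2335 & 0xFFFF = 0xDCCA.

DCCA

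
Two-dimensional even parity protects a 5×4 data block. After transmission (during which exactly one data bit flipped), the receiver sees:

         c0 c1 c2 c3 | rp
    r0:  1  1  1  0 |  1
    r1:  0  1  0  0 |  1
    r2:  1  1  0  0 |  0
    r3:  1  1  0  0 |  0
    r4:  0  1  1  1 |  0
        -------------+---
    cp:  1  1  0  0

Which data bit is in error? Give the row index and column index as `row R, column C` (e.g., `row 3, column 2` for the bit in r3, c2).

Recompute each row's even parity and compare to rp:
  r0: data parity 1, sent rp 1 → ok
  r1: data parity 1, sent rp 1 → ok
  r2: data parity 0, sent rp 0 → ok
  r3: data parity 0, sent rp 0 → ok
  r4: data parity 1, sent rp 0 → mismatch
Recompute each column's even parity and compare to cp:
  c0: data parity 1, sent cp 1 → ok
  c1: data parity 1, sent cp 1 → ok
  c2: data parity 0, sent cp 0 → ok
  c3: data parity 1, sent cp 0 → mismatch
Exactly one row (r4) and one column (c3) fail → the flipped bit is at their intersection.

row 4, column 3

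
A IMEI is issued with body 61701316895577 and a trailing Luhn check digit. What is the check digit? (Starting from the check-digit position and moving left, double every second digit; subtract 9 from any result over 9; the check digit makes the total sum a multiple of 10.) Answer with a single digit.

Partial digits right→left: 7 7 5 5 9 8 6 1 3 1 0 7 1 6
Double every second digit counting from the check-digit position (so the 1st, 3rd, 5th, ... of the partial from the right).
  doubled (with −9 where >9): 5 1 9 3 6 0 2 → sum 26
  kept as-is: 7 5 8 1 1 7 6 → sum 35
Total = 26 + 35 = 61.
Check digit = (10 − (61 mod 10)) mod 10 = 9.

9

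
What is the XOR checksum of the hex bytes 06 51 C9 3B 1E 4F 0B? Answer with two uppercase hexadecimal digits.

XOR the bytes together:
  start with 0x06
  0x06 ⊕ 0x51 = 0x57
  0x57 ⊕ 0xC9 = 0x9E
  0x9E ⊕ 0x3B = 0xA5
  0xA5 ⊕ 0x1E = 0xBB
  0xBB ⊕ 0x4F = 0xF4
  0xF4 ⊕ 0x0B = 0xFF

FF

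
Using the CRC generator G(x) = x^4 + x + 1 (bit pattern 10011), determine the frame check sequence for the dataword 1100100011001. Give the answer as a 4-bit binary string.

0001

Append 4 zeros: 11001000110010000. Divide by 10011 (XOR where the leading bit is 1):
  pos 0: 11001 XOR 10011 = 01010
  pos 1: 10100 XOR 10011 = 00111
  pos 3: 11100 XOR 10011 = 01111
  pos 4: 11111 XOR 10011 = 01100
  pos 5: 11001 XOR 10011 = 01010
  pos 6: 10100 XOR 10011 = 00111
  pos 8: 11101 XOR 10011 = 01110
  pos 9: 11100 XOR 10011 = 01111
  pos 10: 11110 XOR 10011 = 01101
  pos 11: 11010 XOR 10011 = 01001
  pos 12: 10010 XOR 10011 = 00001
Remainder (last 4 bits) = 0001. This is the CRC / FCS.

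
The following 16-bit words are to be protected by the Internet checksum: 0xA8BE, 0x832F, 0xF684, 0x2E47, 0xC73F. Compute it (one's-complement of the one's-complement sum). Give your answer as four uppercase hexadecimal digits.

One's-complement addition (fold any carry out of bit 15 back into bit 0):
  0xA8BE + 0x832F = 0x12BED → wrap carry → 0x2BEE
  0x2BEE + 0xF684 = 0x12272 → wrap carry → 0x2273
  0x2273 + 0x2E47 = 0x050BA
  0x50BA + 0xC73F = 0x117F9 → wrap carry → 0x17FA
One's-complement sum = 0x17FA.
Checksum = ~0x17FA & 0xFFFF = 0xE805.

E805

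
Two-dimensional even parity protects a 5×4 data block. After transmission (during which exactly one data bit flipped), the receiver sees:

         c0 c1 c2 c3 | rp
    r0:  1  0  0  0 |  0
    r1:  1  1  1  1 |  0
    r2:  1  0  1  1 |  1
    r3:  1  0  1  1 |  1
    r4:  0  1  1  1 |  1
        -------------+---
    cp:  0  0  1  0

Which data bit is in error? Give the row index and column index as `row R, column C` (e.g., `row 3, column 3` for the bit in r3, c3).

Recompute each row's even parity and compare to rp:
  r0: data parity 1, sent rp 0 → mismatch
  r1: data parity 0, sent rp 0 → ok
  r2: data parity 1, sent rp 1 → ok
  r3: data parity 1, sent rp 1 → ok
  r4: data parity 1, sent rp 1 → ok
Recompute each column's even parity and compare to cp:
  c0: data parity 0, sent cp 0 → ok
  c1: data parity 0, sent cp 0 → ok
  c2: data parity 0, sent cp 1 → mismatch
  c3: data parity 0, sent cp 0 → ok
Exactly one row (r0) and one column (c2) fail → the flipped bit is at their intersection.

row 0, column 2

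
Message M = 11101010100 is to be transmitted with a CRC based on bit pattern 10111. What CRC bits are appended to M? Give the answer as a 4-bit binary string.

Append 4 zeros: 111010101000000. Divide by 10111 (XOR where the leading bit is 1):
  pos 0: 11101 XOR 10111 = 01010
  pos 1: 10100 XOR 10111 = 00011
  pos 4: 11101 XOR 10111 = 01010
  pos 5: 10100 XOR 10111 = 00011
  pos 8: 11000 XOR 10111 = 01111
  pos 9: 11110 XOR 10111 = 01001
  pos 10: 10010 XOR 10111 = 00101
Remainder (last 4 bits) = 0101. This is the CRC / FCS.

0101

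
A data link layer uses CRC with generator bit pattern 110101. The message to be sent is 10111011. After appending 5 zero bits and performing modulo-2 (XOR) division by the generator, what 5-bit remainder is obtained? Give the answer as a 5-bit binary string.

11110

Append 5 zeros: 1011101100000. Divide by 110101 (XOR where the leading bit is 1):
  pos 0: 101110 XOR 110101 = 011011
  pos 1: 110111 XOR 110101 = 000010
  pos 5: 101000 XOR 110101 = 011101
  pos 6: 111010 XOR 110101 = 001111
Remainder (last 5 bits) = 11110. This is the CRC / FCS.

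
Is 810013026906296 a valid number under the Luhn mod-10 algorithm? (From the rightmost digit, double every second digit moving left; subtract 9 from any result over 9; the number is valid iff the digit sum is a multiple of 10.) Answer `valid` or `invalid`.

invalid

From the right, keep odd positions and double even positions (subtract 9 from any doubled value over 9):
  doubled (positions 2,4,...): 9 3 9 4 6 0 2 → sum 33
  kept (positions 1,3,...): 6 2 0 6 0 1 0 8 → sum 23
Total = 56.
56 mod 10 = 6, so the number is invalid.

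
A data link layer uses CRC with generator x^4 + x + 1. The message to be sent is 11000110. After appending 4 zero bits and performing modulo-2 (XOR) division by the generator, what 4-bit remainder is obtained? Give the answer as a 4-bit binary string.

0011

Append 4 zeros: 110001100000. Divide by 10011 (XOR where the leading bit is 1):
  pos 0: 11000 XOR 10011 = 01011
  pos 1: 10111 XOR 10011 = 00100
  pos 3: 10010 XOR 10011 = 00001
  pos 7: 10000 XOR 10011 = 00011
Remainder (last 4 bits) = 0011. This is the CRC / FCS.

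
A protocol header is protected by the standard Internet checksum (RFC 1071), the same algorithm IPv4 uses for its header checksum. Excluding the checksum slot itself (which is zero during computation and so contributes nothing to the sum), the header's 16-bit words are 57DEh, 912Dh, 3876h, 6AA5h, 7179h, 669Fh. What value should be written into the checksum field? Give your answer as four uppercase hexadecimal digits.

One's-complement addition (fold any carry out of bit 15 back into bit 0):
  0x57DE + 0x912D = 0x0E90B
  0xE90B + 0x3876 = 0x12181 → wrap carry → 0x2182
  0x2182 + 0x6AA5 = 0x08C27
  0x8C27 + 0x7179 = 0x0FDA0
  0xFDA0 + 0x669F = 0x1643F → wrap carry → 0x6440
One's-complement sum = 0x6440.
Checksum = ~0x6440 & 0xFFFF = 0x9BBF.

9BBF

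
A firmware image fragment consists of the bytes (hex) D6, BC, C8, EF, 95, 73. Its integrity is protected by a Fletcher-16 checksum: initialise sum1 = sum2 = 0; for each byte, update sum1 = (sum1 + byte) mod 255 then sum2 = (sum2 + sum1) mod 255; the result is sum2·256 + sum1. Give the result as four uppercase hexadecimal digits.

Running sums (mod 255):
  after byte 0 (D6): sum1=214, sum2=214
  after byte 1 (BC): sum1=147, sum2=106
  after byte 2 (C8): sum1=92, sum2=198
  after byte 3 (EF): sum1=76, sum2=19
  after byte 4 (95): sum1=225, sum2=244
  after byte 5 (73): sum1=85, sum2=74
Checksum = sum2·256 + sum1 = 74·256 + 85 = 19029 = 0x4A55.

4A55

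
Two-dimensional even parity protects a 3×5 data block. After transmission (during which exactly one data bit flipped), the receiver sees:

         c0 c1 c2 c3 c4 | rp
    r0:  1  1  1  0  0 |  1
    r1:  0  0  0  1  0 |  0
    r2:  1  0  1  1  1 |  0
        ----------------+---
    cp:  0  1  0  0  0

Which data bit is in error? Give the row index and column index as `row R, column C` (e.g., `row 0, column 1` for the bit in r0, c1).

Recompute each row's even parity and compare to rp:
  r0: data parity 1, sent rp 1 → ok
  r1: data parity 1, sent rp 0 → mismatch
  r2: data parity 0, sent rp 0 → ok
Recompute each column's even parity and compare to cp:
  c0: data parity 0, sent cp 0 → ok
  c1: data parity 1, sent cp 1 → ok
  c2: data parity 0, sent cp 0 → ok
  c3: data parity 0, sent cp 0 → ok
  c4: data parity 1, sent cp 0 → mismatch
Exactly one row (r1) and one column (c4) fail → the flipped bit is at their intersection.

row 1, column 4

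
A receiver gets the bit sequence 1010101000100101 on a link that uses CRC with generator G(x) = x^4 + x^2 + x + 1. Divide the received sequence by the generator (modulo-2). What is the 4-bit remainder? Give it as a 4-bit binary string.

Modulo-2 division of 1010101000100101 by 10111:
  pos 0: 10101 XOR 10111 = 00010
  pos 3: 10010 XOR 10111 = 00101
  pos 5: 10100 XOR 10111 = 00011
  pos 8: 11100 XOR 10111 = 01011
  pos 9: 10111 XOR 10111 = 00000
Remainder = 0001 (nonzero — an error is detected).

0001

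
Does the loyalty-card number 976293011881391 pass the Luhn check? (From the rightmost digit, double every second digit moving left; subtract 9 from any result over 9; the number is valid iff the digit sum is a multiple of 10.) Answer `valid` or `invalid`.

invalid

From the right, keep odd positions and double even positions (subtract 9 from any doubled value over 9):
  doubled (positions 2,4,...): 9 2 7 2 6 4 5 → sum 35
  kept (positions 1,3,...): 1 3 8 1 0 9 6 9 → sum 37
Total = 72.
72 mod 10 = 2, so the number is invalid.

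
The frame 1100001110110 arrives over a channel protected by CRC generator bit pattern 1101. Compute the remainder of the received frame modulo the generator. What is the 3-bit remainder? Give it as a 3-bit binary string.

Modulo-2 division of 1100001110110 by 1101:
  pos 0: 1100 XOR 1101 = 0001
  pos 3: 1001 XOR 1101 = 0100
  pos 4: 1001 XOR 1101 = 0100
  pos 5: 1001 XOR 1101 = 0100
  pos 6: 1000 XOR 1101 = 0101
  pos 7: 1011 XOR 1101 = 0110
  pos 8: 1101 XOR 1101 = 0000
Remainder = 000 (zero — the frame passes the CRC check).

000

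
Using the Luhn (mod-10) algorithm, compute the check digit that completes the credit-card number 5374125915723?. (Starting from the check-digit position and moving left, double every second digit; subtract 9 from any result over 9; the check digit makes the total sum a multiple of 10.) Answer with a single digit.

Partial digits right→left: 3 2 7 5 1 9 5 2 1 4 7 3 5
Double every second digit counting from the check-digit position (so the 1st, 3rd, 5th, ... of the partial from the right).
  doubled (with −9 where >9): 6 5 2 1 2 5 1 → sum 22
  kept as-is: 2 5 9 2 4 3 → sum 25
Total = 22 + 25 = 47.
Check digit = (10 − (47 mod 10)) mod 10 = 3.

3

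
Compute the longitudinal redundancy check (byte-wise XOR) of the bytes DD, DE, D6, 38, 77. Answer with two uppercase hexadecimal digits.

XOR the bytes together:
  start with 0xDD
  0xDD ⊕ 0xDE = 0x03
  0x03 ⊕ 0xD6 = 0xD5
  0xD5 ⊕ 0x38 = 0xED
  0xED ⊕ 0x77 = 0x9A

9A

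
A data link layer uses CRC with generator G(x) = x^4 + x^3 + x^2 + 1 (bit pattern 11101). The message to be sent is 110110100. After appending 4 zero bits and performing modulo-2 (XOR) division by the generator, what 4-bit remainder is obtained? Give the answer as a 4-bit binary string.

0010

Append 4 zeros: 1101101000000. Divide by 11101 (XOR where the leading bit is 1):
  pos 0: 11011 XOR 11101 = 00110
  pos 2: 11001 XOR 11101 = 00100
  pos 4: 10000 XOR 11101 = 01101
  pos 5: 11010 XOR 11101 = 00111
  pos 7: 11100 XOR 11101 = 00001
Remainder (last 4 bits) = 0010. This is the CRC / FCS.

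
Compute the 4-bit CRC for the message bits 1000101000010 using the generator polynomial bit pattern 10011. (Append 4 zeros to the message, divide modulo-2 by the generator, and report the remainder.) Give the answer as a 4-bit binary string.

Append 4 zeros: 10001010000100000. Divide by 10011 (XOR where the leading bit is 1):
  pos 0: 10001 XOR 10011 = 00010
  pos 3: 10010 XOR 10011 = 00001
  pos 7: 10001 XOR 10011 = 00010
  pos 10: 10000 XOR 10011 = 00011
Remainder (last 4 bits) = 1100. This is the CRC / FCS.

1100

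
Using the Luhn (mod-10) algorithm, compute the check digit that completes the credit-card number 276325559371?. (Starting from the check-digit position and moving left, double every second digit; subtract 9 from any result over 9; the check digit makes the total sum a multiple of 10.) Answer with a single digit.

Partial digits right→left: 1 7 3 9 5 5 5 2 3 6 7 2
Double every second digit counting from the check-digit position (so the 1st, 3rd, 5th, ... of the partial from the right).
  doubled (with −9 where >9): 2 6 1 1 6 5 → sum 21
  kept as-is: 7 9 5 2 6 2 → sum 31
Total = 21 + 31 = 52.
Check digit = (10 − (52 mod 10)) mod 10 = 8.

8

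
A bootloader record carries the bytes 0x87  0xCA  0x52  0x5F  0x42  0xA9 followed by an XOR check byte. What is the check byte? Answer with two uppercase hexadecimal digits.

XOR the bytes together:
  start with 0x87
  0x87 ⊕ 0xCA = 0x4D
  0x4D ⊕ 0x52 = 0x1F
  0x1F ⊕ 0x5F = 0x40
  0x40 ⊕ 0x42 = 0x02
  0x02 ⊕ 0xA9 = 0xAB

AB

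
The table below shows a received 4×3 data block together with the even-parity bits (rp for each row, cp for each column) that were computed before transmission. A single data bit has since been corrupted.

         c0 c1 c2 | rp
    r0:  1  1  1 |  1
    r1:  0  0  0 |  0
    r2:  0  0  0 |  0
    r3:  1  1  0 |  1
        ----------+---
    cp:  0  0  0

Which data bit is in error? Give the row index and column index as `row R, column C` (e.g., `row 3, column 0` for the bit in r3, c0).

row 3, column 2

Recompute each row's even parity and compare to rp:
  r0: data parity 1, sent rp 1 → ok
  r1: data parity 0, sent rp 0 → ok
  r2: data parity 0, sent rp 0 → ok
  r3: data parity 0, sent rp 1 → mismatch
Recompute each column's even parity and compare to cp:
  c0: data parity 0, sent cp 0 → ok
  c1: data parity 0, sent cp 0 → ok
  c2: data parity 1, sent cp 0 → mismatch
Exactly one row (r3) and one column (c2) fail → the flipped bit is at their intersection.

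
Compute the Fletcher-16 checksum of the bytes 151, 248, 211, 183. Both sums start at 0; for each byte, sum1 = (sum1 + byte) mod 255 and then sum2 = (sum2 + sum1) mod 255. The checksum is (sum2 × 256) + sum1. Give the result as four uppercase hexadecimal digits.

Running sums (mod 255):
  after byte 0 (151): sum1=151, sum2=151
  after byte 1 (248): sum1=144, sum2=40
  after byte 2 (211): sum1=100, sum2=140
  after byte 3 (183): sum1=28, sum2=168
Checksum = sum2·256 + sum1 = 168·256 + 28 = 43036 = 0xA81C.

A81C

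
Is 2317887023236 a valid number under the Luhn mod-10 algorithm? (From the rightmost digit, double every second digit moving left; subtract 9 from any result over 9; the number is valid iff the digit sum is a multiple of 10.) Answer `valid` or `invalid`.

From the right, keep odd positions and double even positions (subtract 9 from any doubled value over 9):
  doubled (positions 2,4,...): 6 6 0 7 5 6 → sum 30
  kept (positions 1,3,...): 6 2 2 7 8 1 2 → sum 28
Total = 58.
58 mod 10 = 8, so the number is invalid.

invalid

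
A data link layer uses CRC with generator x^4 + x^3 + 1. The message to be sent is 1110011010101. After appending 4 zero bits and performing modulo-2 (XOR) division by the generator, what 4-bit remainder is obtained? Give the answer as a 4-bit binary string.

Append 4 zeros: 11100110101010000. Divide by 11001 (XOR where the leading bit is 1):
  pos 0: 11100 XOR 11001 = 00101
  pos 2: 10111 XOR 11001 = 01110
  pos 3: 11100 XOR 11001 = 00101
  pos 5: 10110 XOR 11001 = 01111
  pos 6: 11111 XOR 11001 = 00110
  pos 8: 11001 XOR 11001 = 00000
Remainder (last 4 bits) = 0000. This is the CRC / FCS.

0000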